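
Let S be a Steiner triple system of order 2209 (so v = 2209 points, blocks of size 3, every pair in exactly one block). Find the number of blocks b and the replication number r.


An STS(v) is a 2-(v, 3, 1) BIBD: block size k = 3, λ = 1.
Replication: r(k − 1) = λ(v − 1) ⇒ r·2 = 2209 − 1 = 2208 ⇒ r = 1104.
Block count: b = v(v − 1)/6 = 2209·2208/6 = 4877472/6 = 812912.

r = 1104, b = 812912.


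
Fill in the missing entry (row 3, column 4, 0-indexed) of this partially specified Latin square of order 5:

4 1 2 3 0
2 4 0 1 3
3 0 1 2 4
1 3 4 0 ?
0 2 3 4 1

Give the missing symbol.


Row 3 contains symbols [0, 1, 3, 4] — missing [2].
Column 4 contains symbols [0, 1, 3, 4] — missing [2].
The missing symbol must appear in both missing sets; intersection = [2].
Therefore the hidden value is 2.

Missing value = 2.


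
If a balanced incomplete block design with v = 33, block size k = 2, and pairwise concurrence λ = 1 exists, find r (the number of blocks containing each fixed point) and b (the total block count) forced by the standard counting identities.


Any 2-(v, k, λ) BIBD satisfies two necessary conditions:
  (i)  Each point sits in r blocks, and counting incidences through any fixed point gives r(k − 1) = λ(v − 1), so r = λ(v − 1)/(k − 1).
  (ii) Total incidences bk = vr, so b = vr/k.
Step 1: r = λ(v − 1)/(k − 1) = 1·(33 − 1)/(2 − 1) = 1·32/1 = 32/1 = 32.
Step 2: b = vr/k = 33·32/2 = 1056/2 = 528.
Check integrality: r = 32 ∈ Z ✓, b = 528 ∈ Z ✓.
(These identities are necessary conditions: they determine r and b for any design with these parameters, but do not by themselves prove that one exists.)

r = 32, b = 528.


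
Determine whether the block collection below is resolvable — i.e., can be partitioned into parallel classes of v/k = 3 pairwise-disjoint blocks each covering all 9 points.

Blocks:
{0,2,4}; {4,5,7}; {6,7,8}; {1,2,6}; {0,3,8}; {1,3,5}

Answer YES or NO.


v = 9, block size k = 3, number of blocks = 6.
For resolvability, blocks must partition into parallel classes of size v/k = 3.
Total blocks must therefore be a multiple of 3: 6 = 3·2 + 0 ⇒ divisible ✓.
Greedy packing gives 2 candidate class(es). Each should be a full parallel class (size 3, covers all 9 points).
  Class 1 (3 blocks): {0,2,4}; {6,7,8}; {1,3,5}. Points covered: [0, 1, 2, 3, 4, 5, 6, 7, 8].
  Class 2 (3 blocks): {4,5,7}; {1,2,6}; {0,3,8}. Points covered: [0, 1, 2, 3, 4, 5, 6, 7, 8].
All classes full (size 3)? YES. All classes cover every point? YES.
Resolvable? YES.

YES


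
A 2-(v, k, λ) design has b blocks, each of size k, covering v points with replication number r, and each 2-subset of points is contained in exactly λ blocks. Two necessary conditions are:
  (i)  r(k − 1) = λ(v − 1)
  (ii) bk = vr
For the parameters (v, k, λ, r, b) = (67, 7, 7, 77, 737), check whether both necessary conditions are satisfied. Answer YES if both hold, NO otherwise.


Condition (i): r(k − 1) = 77·6 = 462; λ(v − 1) = 7·66 = 462. Match? YES.
Condition (ii): bk = 737·7 = 5159; vr = 67·77 = 5159. Match? YES.
Both conditions hold? YES.

YES


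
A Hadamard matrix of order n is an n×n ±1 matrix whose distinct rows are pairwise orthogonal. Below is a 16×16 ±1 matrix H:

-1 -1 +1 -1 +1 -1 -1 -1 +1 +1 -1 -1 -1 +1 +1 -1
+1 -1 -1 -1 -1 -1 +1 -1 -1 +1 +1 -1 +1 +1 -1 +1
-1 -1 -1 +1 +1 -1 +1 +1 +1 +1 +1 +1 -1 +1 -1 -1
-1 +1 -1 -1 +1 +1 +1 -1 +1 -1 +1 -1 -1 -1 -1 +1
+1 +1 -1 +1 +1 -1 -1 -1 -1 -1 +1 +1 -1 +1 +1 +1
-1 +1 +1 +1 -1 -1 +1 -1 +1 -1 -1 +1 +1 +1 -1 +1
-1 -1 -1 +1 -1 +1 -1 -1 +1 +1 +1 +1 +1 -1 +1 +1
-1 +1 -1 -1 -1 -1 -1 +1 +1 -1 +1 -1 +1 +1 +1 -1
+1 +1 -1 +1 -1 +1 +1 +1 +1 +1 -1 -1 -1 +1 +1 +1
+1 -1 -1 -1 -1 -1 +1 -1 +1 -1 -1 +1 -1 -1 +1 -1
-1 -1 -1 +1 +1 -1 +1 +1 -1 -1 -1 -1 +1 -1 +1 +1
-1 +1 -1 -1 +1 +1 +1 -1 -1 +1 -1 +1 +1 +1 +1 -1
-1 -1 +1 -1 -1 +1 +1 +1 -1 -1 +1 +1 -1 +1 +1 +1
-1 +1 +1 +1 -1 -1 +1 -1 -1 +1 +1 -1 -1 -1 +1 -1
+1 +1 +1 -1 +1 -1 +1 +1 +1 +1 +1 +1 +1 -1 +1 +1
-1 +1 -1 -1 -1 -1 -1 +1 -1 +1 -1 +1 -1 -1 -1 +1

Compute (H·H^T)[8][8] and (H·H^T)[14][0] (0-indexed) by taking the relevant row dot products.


Row 0 of H: [-1, -1, 1, -1, 1, -1, -1, -1, 1, 1, -1, -1, -1, 1, 1, -1].
Row 8 of H: [1, 1, -1, 1, -1, 1, 1, 1, 1, 1, -1, -1, -1, 1, 1, 1].
Row 14 of H: [1, 1, 1, -1, 1, -1, 1, 1, 1, 1, 1, 1, 1, -1, 1, 1].
(H·H^T)[8][8] = Σ_j H[8][j]·H[8][j] = (1)² + (1)² + (-1)² + (1)² + (-1)² + (1)² + (1)² + (1)² + (1)² + (1)² + (-1)² + (-1)² + (-1)² + (1)² + (1)² + (1)² = 1 + 1 + 1 + 1 + 1 + 1 + 1 + 1 + 1 + 1 + 1 + 1 + 1 + 1 + 1 + 1 = 16.
(H·H^T)[14][0] = Σ_j H[14][j]·H[0][j] = (1)·(-1) + (1)·(-1) + (1)·(1) + (-1)·(-1) + (1)·(1) + (-1)·(-1) + (1)·(-1) + (1)·(-1) + (1)·(1) + (1)·(1) + (1)·(-1) + (1)·(-1) + (1)·(-1) + (-1)·(1) + (1)·(1) + (1)·(-1) = -1 + -1 + 1 + 1 + 1 + 1 + -1 + -1 + 1 + 1 + -1 + -1 + -1 + -1 + 1 + -1 = -2.
Rows 14 and 0 are not orthogonal (dot product = -2 ≠ 0), so H is not a Hadamard matrix.

(8,8) entry = 16; (14,0) entry = -2.


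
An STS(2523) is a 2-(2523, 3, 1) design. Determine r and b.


An STS(v) is a 2-(v, 3, 1) BIBD: block size k = 3, λ = 1.
Replication: r(k − 1) = λ(v − 1) ⇒ r·2 = 2523 − 1 = 2522 ⇒ r = 1261.
Block count: bk = vr ⇒ b·3 = 2523·1261 = 3181503 ⇒ b = 1060501.
(Check via b = v(v − 1)/6 = 2523·2522/6 = 6363006/6 = 1060501.)

r = 1261, b = 1060501.


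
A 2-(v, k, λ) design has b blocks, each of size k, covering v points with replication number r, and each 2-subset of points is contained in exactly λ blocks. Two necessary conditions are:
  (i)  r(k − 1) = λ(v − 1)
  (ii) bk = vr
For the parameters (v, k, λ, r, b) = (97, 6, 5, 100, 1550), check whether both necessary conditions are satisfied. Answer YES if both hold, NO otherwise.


Condition (i): r(k − 1) = 100·5 = 500; λ(v − 1) = 5·96 = 480. Match? NO.
Condition (ii): bk = 1550·6 = 9300; vr = 97·100 = 9700. Match? NO.
Both conditions hold? NO.

NO


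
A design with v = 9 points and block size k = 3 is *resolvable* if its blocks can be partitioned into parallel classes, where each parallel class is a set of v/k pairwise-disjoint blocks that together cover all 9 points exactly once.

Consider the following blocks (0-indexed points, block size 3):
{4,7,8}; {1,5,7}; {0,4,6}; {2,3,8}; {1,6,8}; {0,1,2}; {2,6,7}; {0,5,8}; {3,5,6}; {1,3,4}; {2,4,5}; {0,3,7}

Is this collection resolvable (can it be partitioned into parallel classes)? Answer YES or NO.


v = 9, block size k = 3, number of blocks = 12.
For resolvability, blocks must partition into parallel classes of size v/k = 3.
Total blocks must therefore be a multiple of 3: 12 = 3·4 + 0 ⇒ divisible ✓.
Greedy packing gives 4 candidate class(es). Each should be a full parallel class (size 3, covers all 9 points).
  Class 1 (3 blocks): {4,7,8}; {0,1,2}; {3,5,6}. Points covered: [0, 1, 2, 3, 4, 5, 6, 7, 8].
  Class 2 (3 blocks): {1,5,7}; {0,4,6}; {2,3,8}. Points covered: [0, 1, 2, 3, 4, 5, 6, 7, 8].
  Class 3 (3 blocks): {1,6,8}; {2,4,5}; {0,3,7}. Points covered: [0, 1, 2, 3, 4, 5, 6, 7, 8].
  Class 4 (3 blocks): {2,6,7}; {0,5,8}; {1,3,4}. Points covered: [0, 1, 2, 3, 4, 5, 6, 7, 8].
All classes full (size 3)? YES. All classes cover every point? YES.
Resolvable? YES.

YES


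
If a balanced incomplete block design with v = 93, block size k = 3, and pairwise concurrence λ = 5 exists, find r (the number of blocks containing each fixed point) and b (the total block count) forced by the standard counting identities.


Any 2-(v, k, λ) BIBD satisfies two necessary conditions:
  (i)  Each point sits in r blocks, and counting incidences through any fixed point gives r(k − 1) = λ(v − 1), so r = λ(v − 1)/(k − 1).
  (ii) Total incidences bk = vr, so b = vr/k.
Step 1: r = λ(v − 1)/(k − 1) = 5·(93 − 1)/(3 − 1) = 5·92/2 = 460/2 = 230.
Step 2: b = vr/k = 93·230/3 = 21390/3 = 7130.
Check integrality: r = 230 ∈ Z ✓, b = 7130 ∈ Z ✓.
(These identities are necessary conditions: they determine r and b for any design with these parameters, but do not by themselves prove that one exists.)

r = 230, b = 7130.


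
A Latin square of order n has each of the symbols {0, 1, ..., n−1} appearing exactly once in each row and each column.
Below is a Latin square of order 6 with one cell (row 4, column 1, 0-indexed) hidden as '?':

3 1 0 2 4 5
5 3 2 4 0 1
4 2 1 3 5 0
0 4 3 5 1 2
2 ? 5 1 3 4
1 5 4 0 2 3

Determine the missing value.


Row 4 contains symbols [1, 2, 3, 4, 5] — missing [0].
Column 1 contains symbols [1, 2, 3, 4, 5] — missing [0].
The missing symbol must appear in both missing sets; intersection = [0].
Therefore the hidden value is 0.

Missing value = 0.


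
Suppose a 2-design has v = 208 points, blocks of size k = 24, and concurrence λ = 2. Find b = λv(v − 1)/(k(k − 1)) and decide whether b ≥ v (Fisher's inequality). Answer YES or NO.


b = λv(v − 1)/(k(k − 1)) = 2·208·207/(24·23) = 86112/552 = 156.
Compare with v = 208: b < v, so Fisher's inequality fails.

NO


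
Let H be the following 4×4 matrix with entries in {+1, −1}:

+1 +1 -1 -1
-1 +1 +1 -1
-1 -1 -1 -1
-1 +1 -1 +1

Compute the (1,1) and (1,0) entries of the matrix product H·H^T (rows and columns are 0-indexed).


Row 0 of H: [1, 1, -1, -1].
Row 1 of H: [-1, 1, 1, -1].
(H·H^T)[1][1] = Σ_j H[1][j]·H[1][j] = (-1)² + (1)² + (1)² + (-1)² = 1 + 1 + 1 + 1 = 4.
(H·H^T)[1][0] = Σ_j H[1][j]·H[0][j] = (-1)·(1) + (1)·(1) + (1)·(-1) + (-1)·(-1) = -1 + 1 + -1 + 1 = 0.
So rows 1 and 0 are orthogonal; the diagonal entry equals n = 4.

(1,1) entry = 4; (1,0) entry = 0.


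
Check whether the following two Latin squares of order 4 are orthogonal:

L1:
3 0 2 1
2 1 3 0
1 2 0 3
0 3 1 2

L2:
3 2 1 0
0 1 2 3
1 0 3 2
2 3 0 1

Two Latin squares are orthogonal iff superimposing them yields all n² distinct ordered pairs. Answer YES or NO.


Form the n² = 16 superimposed pairs (L1[i][j], L2[i][j]), row by row (rows and columns indexed from 0):
row 0: (3,3) (0,2) (2,1) (1,0)
row 1: (2,0) (1,1) (3,2) (0,3)
row 2: (1,1) (2,0) (0,3) (3,2)
row 3: (0,2) (3,3) (1,0) (2,1)
Orthogonality requires all 16 pairs distinct.
But the pair (1,1) repeats: cell (1,1) has L1 = 1, L2 = 1, and cell (2,0) has L1 = 1, L2 = 1.
A repeated pair means some other pair never occurs (only 8 distinct pairs out of 16), so the squares are not orthogonal.
Conclusion: NO.

NO


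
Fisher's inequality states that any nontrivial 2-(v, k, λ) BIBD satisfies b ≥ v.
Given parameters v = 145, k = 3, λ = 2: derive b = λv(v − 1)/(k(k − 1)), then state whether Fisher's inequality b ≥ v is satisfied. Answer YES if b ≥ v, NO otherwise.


b = λv(v − 1)/(k(k − 1)) = 2·145·144/(3·2) = 41760/6 = 6960.
Compare with v = 145: b ≥ v, so Fisher's inequality holds.

YES


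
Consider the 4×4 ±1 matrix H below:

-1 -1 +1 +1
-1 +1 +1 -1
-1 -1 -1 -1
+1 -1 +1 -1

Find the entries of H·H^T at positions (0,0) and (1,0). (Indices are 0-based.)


Row 0 of H: [-1, -1, 1, 1].
Row 1 of H: [-1, 1, 1, -1].
(H·H^T)[0][0] = Σ_j H[0][j]·H[0][j] = (-1)² + (-1)² + (1)² + (1)² = 1 + 1 + 1 + 1 = 4.
(H·H^T)[1][0] = Σ_j H[1][j]·H[0][j] = (-1)·(-1) + (1)·(-1) + (1)·(1) + (-1)·(1) = 1 + -1 + 1 + -1 = 0.
So rows 1 and 0 are orthogonal; the diagonal entry equals n = 4.

(0,0) entry = 4; (1,0) entry = 0.


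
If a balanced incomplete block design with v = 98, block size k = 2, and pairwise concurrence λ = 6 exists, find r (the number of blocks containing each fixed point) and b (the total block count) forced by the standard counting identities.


Any 2-(v, k, λ) BIBD satisfies two necessary conditions:
  (i)  Each point sits in r blocks, and counting incidences through any fixed point gives r(k − 1) = λ(v − 1), so r = λ(v − 1)/(k − 1).
  (ii) Total incidences bk = vr, so b = vr/k.
Step 1: r = λ(v − 1)/(k − 1) = 6·(98 − 1)/(2 − 1) = 6·97/1 = 582/1 = 582.
Step 2: b = vr/k = 98·582/2 = 57036/2 = 28518.
Check integrality: r = 582 ∈ Z ✓, b = 28518 ∈ Z ✓.
(These identities are necessary conditions: they determine r and b for any design with these parameters, but do not by themselves prove that one exists.)

r = 582, b = 28518.


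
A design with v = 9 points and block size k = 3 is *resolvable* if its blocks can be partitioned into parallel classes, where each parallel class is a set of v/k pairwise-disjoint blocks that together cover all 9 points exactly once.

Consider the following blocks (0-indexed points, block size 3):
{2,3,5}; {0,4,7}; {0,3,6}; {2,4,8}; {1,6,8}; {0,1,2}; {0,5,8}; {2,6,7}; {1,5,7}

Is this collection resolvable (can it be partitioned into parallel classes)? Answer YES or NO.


v = 9, block size k = 3, number of blocks = 9.
For resolvability, blocks must partition into parallel classes of size v/k = 3.
Total blocks must therefore be a multiple of 3: 9 = 3·3 + 0 ⇒ divisible ✓.
Consider block {0,1,2}. It intersects every other block in the collection, so no parallel class of size 3 can contain it.
Since every block must belong to some parallel class in a resolution, the collection cannot be partitioned into parallel classes.
Resolvable? NO.

NO


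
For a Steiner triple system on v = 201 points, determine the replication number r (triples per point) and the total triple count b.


An STS(v) is a 2-(v, 3, 1) BIBD: block size k = 3, λ = 1.
Replication: r(k − 1) = λ(v − 1) ⇒ r·2 = 201 − 1 = 200 ⇒ r = 100.
Block count: b = v(v − 1)/6 = 201·200/6 = 40200/6 = 6700.

r = 100, b = 6700.


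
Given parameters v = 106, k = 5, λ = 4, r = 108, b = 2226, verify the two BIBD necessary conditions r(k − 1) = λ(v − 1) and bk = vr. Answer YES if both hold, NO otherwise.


Condition (i): r(k − 1) = 108·4 = 432; λ(v − 1) = 4·105 = 420. Match? NO.
Condition (ii): bk = 2226·5 = 11130; vr = 106·108 = 11448. Match? NO.
Both conditions hold? NO.

NO


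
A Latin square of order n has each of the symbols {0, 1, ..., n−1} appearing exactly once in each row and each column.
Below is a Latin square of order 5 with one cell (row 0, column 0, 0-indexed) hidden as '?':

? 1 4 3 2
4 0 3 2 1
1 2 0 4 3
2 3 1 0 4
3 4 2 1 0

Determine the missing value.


Row 0 contains symbols [1, 2, 3, 4] — missing [0].
Column 0 contains symbols [1, 2, 3, 4] — missing [0].
The missing symbol must appear in both missing sets; intersection = [0].
Therefore the hidden value is 0.

Missing value = 0.


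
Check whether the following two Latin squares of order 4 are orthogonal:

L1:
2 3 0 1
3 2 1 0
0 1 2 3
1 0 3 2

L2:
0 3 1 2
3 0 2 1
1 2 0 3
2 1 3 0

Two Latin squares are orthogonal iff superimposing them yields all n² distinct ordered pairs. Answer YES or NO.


Form the n² = 16 superimposed pairs (L1[i][j], L2[i][j]), row by row (rows and columns indexed from 0):
row 0: (2,0) (3,3) (0,1) (1,2)
row 1: (3,3) (2,0) (1,2) (0,1)
row 2: (0,1) (1,2) (2,0) (3,3)
row 3: (1,2) (0,1) (3,3) (2,0)
Orthogonality requires all 16 pairs distinct.
But the pair (3,3) repeats: cell (0,1) has L1 = 3, L2 = 3, and cell (1,0) has L1 = 3, L2 = 3.
A repeated pair means some other pair never occurs (only 4 distinct pairs out of 16), so the squares are not orthogonal.
Conclusion: NO.

NO


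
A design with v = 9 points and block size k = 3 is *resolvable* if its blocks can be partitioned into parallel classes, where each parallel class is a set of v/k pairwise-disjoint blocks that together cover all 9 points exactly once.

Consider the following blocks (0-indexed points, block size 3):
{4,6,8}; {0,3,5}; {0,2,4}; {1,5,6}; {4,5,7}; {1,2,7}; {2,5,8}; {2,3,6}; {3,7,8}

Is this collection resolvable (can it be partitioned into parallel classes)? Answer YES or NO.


v = 9, block size k = 3, number of blocks = 9.
For resolvability, blocks must partition into parallel classes of size v/k = 3.
Total blocks must therefore be a multiple of 3: 9 = 3·3 + 0 ⇒ divisible ✓.
Consider block {4,5,7}. The only other block(s) in the collection disjoint from it are {2,3,6} — just 1 block(s). Any parallel class containing {4,5,7} would need 2 other blocks each disjoint from it, so no parallel class of size 3 can contain {4,5,7}.
Since every block must belong to some parallel class in a resolution, the collection cannot be partitioned into parallel classes.
Resolvable? NO.

NO


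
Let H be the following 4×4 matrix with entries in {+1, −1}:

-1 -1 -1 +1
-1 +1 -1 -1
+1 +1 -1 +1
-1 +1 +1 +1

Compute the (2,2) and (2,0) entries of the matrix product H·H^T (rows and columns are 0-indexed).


Row 0 of H: [-1, -1, -1, 1].
Row 2 of H: [1, 1, -1, 1].
(H·H^T)[2][2] = Σ_j H[2][j]·H[2][j] = (1)² + (1)² + (-1)² + (1)² = 1 + 1 + 1 + 1 = 4.
(H·H^T)[2][0] = Σ_j H[2][j]·H[0][j] = (1)·(-1) + (1)·(-1) + (-1)·(-1) + (1)·(1) = -1 + -1 + 1 + 1 = 0.
So rows 2 and 0 are orthogonal; the diagonal entry equals n = 4.

(2,2) entry = 4; (2,0) entry = 0.


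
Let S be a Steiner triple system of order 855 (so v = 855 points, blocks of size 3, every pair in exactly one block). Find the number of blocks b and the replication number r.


An STS(v) is a 2-(v, 3, 1) BIBD: block size k = 3, λ = 1.
Replication: r(k − 1) = λ(v − 1) ⇒ r·2 = 855 − 1 = 854 ⇒ r = 427.
Block count: bk = vr ⇒ b·3 = 855·427 = 365085 ⇒ b = 121695.
(Check via b = v(v − 1)/6 = 855·854/6 = 730170/6 = 121695.)

r = 427, b = 121695.


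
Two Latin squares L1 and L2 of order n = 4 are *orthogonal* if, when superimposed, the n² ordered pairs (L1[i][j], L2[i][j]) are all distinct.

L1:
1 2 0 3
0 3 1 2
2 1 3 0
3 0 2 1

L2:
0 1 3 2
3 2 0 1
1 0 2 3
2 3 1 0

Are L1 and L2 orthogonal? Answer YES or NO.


Form the n² = 16 superimposed pairs (L1[i][j], L2[i][j]), row by row (rows and columns indexed from 0):
row 0: (1,0) (2,1) (0,3) (3,2)
row 1: (0,3) (3,2) (1,0) (2,1)
row 2: (2,1) (1,0) (3,2) (0,3)
row 3: (3,2) (0,3) (2,1) (1,0)
Orthogonality requires all 16 pairs distinct.
But the pair (0,3) repeats: cell (0,2) has L1 = 0, L2 = 3, and cell (1,0) has L1 = 0, L2 = 3.
A repeated pair means some other pair never occurs (only 4 distinct pairs out of 16), so the squares are not orthogonal.
Conclusion: NO.

NO


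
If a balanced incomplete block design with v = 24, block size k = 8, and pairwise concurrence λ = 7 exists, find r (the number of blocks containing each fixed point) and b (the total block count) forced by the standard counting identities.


Any 2-(v, k, λ) BIBD satisfies two necessary conditions:
  (i)  Each point sits in r blocks, and counting incidences through any fixed point gives r(k − 1) = λ(v − 1), so r = λ(v − 1)/(k − 1).
  (ii) Total incidences bk = vr, so b = vr/k.
Step 1: r = λ(v − 1)/(k − 1) = 7·(24 − 1)/(8 − 1) = 7·23/7 = 161/7 = 23.
Step 2: b = vr/k = 24·23/8 = 552/8 = 69.
Check integrality: r = 23 ∈ Z ✓, b = 69 ∈ Z ✓.
(These identities are necessary conditions: they determine r and b for any design with these parameters, but do not by themselves prove that one exists.)

r = 23, b = 69.


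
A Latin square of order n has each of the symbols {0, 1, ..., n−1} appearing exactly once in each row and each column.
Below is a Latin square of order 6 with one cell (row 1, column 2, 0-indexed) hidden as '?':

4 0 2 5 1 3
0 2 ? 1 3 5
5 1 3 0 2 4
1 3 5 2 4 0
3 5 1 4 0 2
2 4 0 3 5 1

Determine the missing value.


Row 1 contains symbols [0, 1, 2, 3, 5] — missing [4].
Column 2 contains symbols [0, 1, 2, 3, 5] — missing [4].
The missing symbol must appear in both missing sets; intersection = [4].
Therefore the hidden value is 4.

Missing value = 4.


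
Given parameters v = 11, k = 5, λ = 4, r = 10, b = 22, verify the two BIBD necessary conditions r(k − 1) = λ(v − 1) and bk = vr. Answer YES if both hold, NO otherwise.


Condition (i): r(k − 1) = 10·4 = 40; λ(v − 1) = 4·10 = 40. Match? YES.
Condition (ii): bk = 22·5 = 110; vr = 11·10 = 110. Match? YES.
Both conditions hold? YES.

YES


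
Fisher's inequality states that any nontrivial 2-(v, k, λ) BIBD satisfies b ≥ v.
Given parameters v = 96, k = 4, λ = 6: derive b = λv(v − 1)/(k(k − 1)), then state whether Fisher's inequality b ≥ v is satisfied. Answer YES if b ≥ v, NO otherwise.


b = λv(v − 1)/(k(k − 1)) = 6·96·95/(4·3) = 54720/12 = 4560.
Compare with v = 96: b ≥ v, so Fisher's inequality holds.

YES


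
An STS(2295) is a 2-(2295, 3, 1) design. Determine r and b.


An STS(v) is a 2-(v, 3, 1) BIBD: block size k = 3, λ = 1.
Replication: r(k − 1) = λ(v − 1) ⇒ r·2 = 2295 − 1 = 2294 ⇒ r = 1147.
Block count: bk = vr ⇒ b·3 = 2295·1147 = 2632365 ⇒ b = 877455.
(Check via b = v(v − 1)/6 = 2295·2294/6 = 5264730/6 = 877455.)

r = 1147, b = 877455.


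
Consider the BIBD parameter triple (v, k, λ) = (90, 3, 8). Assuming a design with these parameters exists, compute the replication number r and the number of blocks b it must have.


Any 2-(v, k, λ) BIBD satisfies two necessary conditions:
  (i)  Each point sits in r blocks, and counting incidences through any fixed point gives r(k − 1) = λ(v − 1), so r = λ(v − 1)/(k − 1).
  (ii) Total incidences bk = vr, so b = vr/k.
Step 1: r = λ(v − 1)/(k − 1) = 8·(90 − 1)/(3 − 1) = 8·89/2 = 712/2 = 356.
Step 2: b = vr/k = 90·356/3 = 32040/3 = 10680.
Check integrality: r = 356 ∈ Z ✓, b = 10680 ∈ Z ✓.
(These identities are necessary conditions: they determine r and b for any design with these parameters, but do not by themselves prove that one exists.)

r = 356, b = 10680.


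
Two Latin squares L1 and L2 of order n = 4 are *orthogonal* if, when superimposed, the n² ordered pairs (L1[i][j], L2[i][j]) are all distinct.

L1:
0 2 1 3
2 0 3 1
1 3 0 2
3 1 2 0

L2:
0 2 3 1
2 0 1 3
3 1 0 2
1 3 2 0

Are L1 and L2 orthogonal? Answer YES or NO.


Form the n² = 16 superimposed pairs (L1[i][j], L2[i][j]), row by row (rows and columns indexed from 0):
row 0: (0,0) (2,2) (1,3) (3,1)
row 1: (2,2) (0,0) (3,1) (1,3)
row 2: (1,3) (3,1) (0,0) (2,2)
row 3: (3,1) (1,3) (2,2) (0,0)
Orthogonality requires all 16 pairs distinct.
But the pair (2,2) repeats: cell (0,1) has L1 = 2, L2 = 2, and cell (1,0) has L1 = 2, L2 = 2.
A repeated pair means some other pair never occurs (only 4 distinct pairs out of 16), so the squares are not orthogonal.
Conclusion: NO.

NO


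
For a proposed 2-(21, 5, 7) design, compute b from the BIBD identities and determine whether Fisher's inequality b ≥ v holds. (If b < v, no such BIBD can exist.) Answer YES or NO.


r = λ(v − 1)/(k − 1) = 7·20/4 = 35.
b = vr/k = 21·35/5 = 147.
Fisher's inequality: b ≥ v ⇔ 147 ≥ 21? YES.

YES


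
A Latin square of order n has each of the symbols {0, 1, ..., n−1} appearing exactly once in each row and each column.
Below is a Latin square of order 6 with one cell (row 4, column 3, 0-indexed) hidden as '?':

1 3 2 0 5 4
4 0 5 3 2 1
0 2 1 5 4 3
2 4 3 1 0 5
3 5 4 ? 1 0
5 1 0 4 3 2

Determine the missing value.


Row 4 contains symbols [0, 1, 3, 4, 5] — missing [2].
Column 3 contains symbols [0, 1, 3, 4, 5] — missing [2].
The missing symbol must appear in both missing sets; intersection = [2].
Therefore the hidden value is 2.

Missing value = 2.


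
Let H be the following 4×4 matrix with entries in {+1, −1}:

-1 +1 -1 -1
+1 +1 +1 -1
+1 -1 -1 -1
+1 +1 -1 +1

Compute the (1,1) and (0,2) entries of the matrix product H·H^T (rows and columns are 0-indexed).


Row 0 of H: [-1, 1, -1, -1].
Row 1 of H: [1, 1, 1, -1].
Row 2 of H: [1, -1, -1, -1].
(H·H^T)[1][1] = Σ_j H[1][j]·H[1][j] = (1)² + (1)² + (1)² + (-1)² = 1 + 1 + 1 + 1 = 4.
(H·H^T)[0][2] = Σ_j H[0][j]·H[2][j] = (-1)·(1) + (1)·(-1) + (-1)·(-1) + (-1)·(-1) = -1 + -1 + 1 + 1 = 0.
So rows 0 and 2 are orthogonal; the diagonal entry equals n = 4.

(1,1) entry = 4; (0,2) entry = 0.


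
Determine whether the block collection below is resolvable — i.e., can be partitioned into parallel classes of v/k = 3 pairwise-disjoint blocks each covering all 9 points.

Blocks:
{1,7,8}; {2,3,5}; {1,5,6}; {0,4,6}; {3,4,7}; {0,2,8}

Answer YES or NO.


v = 9, block size k = 3, number of blocks = 6.
For resolvability, blocks must partition into parallel classes of size v/k = 3.
Total blocks must therefore be a multiple of 3: 6 = 3·2 + 0 ⇒ divisible ✓.
Greedy packing gives 2 candidate class(es). Each should be a full parallel class (size 3, covers all 9 points).
  Class 1 (3 blocks): {1,7,8}; {2,3,5}; {0,4,6}. Points covered: [0, 1, 2, 3, 4, 5, 6, 7, 8].
  Class 2 (3 blocks): {1,5,6}; {3,4,7}; {0,2,8}. Points covered: [0, 1, 2, 3, 4, 5, 6, 7, 8].
All classes full (size 3)? YES. All classes cover every point? YES.
Resolvable? YES.

YES


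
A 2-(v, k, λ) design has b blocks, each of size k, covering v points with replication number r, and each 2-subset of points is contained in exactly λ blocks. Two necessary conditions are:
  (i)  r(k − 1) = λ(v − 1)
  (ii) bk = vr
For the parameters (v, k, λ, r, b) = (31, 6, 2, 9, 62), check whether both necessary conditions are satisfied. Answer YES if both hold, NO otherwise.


Condition (i): r(k − 1) = 9·5 = 45; λ(v − 1) = 2·30 = 60. Match? NO.
Condition (ii): bk = 62·6 = 372; vr = 31·9 = 279. Match? NO.
Both conditions hold? NO.

NO


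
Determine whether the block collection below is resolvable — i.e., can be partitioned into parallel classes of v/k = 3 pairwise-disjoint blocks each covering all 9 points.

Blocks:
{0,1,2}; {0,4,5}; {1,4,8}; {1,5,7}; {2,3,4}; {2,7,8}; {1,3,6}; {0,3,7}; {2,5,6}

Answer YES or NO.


v = 9, block size k = 3, number of blocks = 9.
For resolvability, blocks must partition into parallel classes of size v/k = 3.
Total blocks must therefore be a multiple of 3: 9 = 3·3 + 0 ⇒ divisible ✓.
Consider block {0,1,2}. It intersects every other block in the collection, so no parallel class of size 3 can contain it.
Since every block must belong to some parallel class in a resolution, the collection cannot be partitioned into parallel classes.
Resolvable? NO.

NO


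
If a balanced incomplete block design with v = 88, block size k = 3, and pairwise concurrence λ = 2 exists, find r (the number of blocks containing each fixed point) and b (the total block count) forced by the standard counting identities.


Any 2-(v, k, λ) BIBD satisfies two necessary conditions:
  (i)  Each point sits in r blocks, and counting incidences through any fixed point gives r(k − 1) = λ(v − 1), so r = λ(v − 1)/(k − 1).
  (ii) Total incidences bk = vr, so b = vr/k.
Step 1: r = λ(v − 1)/(k − 1) = 2·(88 − 1)/(3 − 1) = 2·87/2 = 174/2 = 87.
Step 2: b = vr/k = 88·87/3 = 7656/3 = 2552.
Check integrality: r = 87 ∈ Z ✓, b = 2552 ∈ Z ✓.
(These identities are necessary conditions: they determine r and b for any design with these parameters, but do not by themselves prove that one exists.)

r = 87, b = 2552.


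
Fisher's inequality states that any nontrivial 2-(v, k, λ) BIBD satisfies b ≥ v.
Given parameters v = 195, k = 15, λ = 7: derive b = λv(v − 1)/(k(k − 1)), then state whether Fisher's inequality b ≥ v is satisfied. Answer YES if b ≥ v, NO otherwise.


r = λ(v − 1)/(k − 1) = 7·194/14 = 97.
b = vr/k = 195·97/15 = 1261.
Fisher's inequality: b ≥ v ⇔ 1261 ≥ 195? YES.

YES


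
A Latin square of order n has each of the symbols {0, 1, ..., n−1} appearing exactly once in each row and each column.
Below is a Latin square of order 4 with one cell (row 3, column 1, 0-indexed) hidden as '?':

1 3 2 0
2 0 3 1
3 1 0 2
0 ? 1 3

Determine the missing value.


Row 3 contains symbols [0, 1, 3] — missing [2].
Column 1 contains symbols [0, 1, 3] — missing [2].
The missing symbol must appear in both missing sets; intersection = [2].
Therefore the hidden value is 2.

Missing value = 2.


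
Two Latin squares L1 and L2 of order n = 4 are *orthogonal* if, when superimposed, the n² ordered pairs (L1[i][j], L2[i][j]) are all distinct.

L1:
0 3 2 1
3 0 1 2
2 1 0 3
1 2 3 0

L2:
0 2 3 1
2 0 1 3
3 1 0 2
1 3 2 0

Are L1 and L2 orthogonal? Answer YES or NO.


Form the n² = 16 superimposed pairs (L1[i][j], L2[i][j]), row by row (rows and columns indexed from 0):
row 0: (0,0) (3,2) (2,3) (1,1)
row 1: (3,2) (0,0) (1,1) (2,3)
row 2: (2,3) (1,1) (0,0) (3,2)
row 3: (1,1) (2,3) (3,2) (0,0)
Orthogonality requires all 16 pairs distinct.
But the pair (3,2) repeats: cell (0,1) has L1 = 3, L2 = 2, and cell (1,0) has L1 = 3, L2 = 2.
A repeated pair means some other pair never occurs (only 4 distinct pairs out of 16), so the squares are not orthogonal.
Conclusion: NO.

NO


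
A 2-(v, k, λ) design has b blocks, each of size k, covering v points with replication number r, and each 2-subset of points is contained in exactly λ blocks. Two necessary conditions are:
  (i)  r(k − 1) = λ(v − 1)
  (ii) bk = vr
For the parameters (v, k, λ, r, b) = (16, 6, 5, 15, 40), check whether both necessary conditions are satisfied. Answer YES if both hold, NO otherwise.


Condition (i): r(k − 1) = 15·5 = 75; λ(v − 1) = 5·15 = 75. Match? YES.
Condition (ii): bk = 40·6 = 240; vr = 16·15 = 240. Match? YES.
Both conditions hold? YES.

YES


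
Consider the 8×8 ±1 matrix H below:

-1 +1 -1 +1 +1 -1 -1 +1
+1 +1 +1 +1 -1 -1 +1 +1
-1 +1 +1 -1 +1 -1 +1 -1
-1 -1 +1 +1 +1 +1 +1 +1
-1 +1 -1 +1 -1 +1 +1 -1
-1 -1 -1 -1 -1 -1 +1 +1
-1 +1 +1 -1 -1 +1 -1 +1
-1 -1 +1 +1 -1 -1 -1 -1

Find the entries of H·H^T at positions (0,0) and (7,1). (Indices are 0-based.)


Row 0 of H: [-1, 1, -1, 1, 1, -1, -1, 1].
Row 1 of H: [1, 1, 1, 1, -1, -1, 1, 1].
Row 7 of H: [-1, -1, 1, 1, -1, -1, -1, -1].
(H·H^T)[0][0] = Σ_j H[0][j]·H[0][j] = (-1)² + (1)² + (-1)² + (1)² + (1)² + (-1)² + (-1)² + (1)² = 1 + 1 + 1 + 1 + 1 + 1 + 1 + 1 = 8.
(H·H^T)[7][1] = Σ_j H[7][j]·H[1][j] = (-1)·(1) + (-1)·(1) + (1)·(1) + (1)·(1) + (-1)·(-1) + (-1)·(-1) + (-1)·(1) + (-1)·(1) = -1 + -1 + 1 + 1 + 1 + 1 + -1 + -1 = 0.
So rows 7 and 1 are orthogonal; the diagonal entry equals n = 8.

(0,0) entry = 8; (7,1) entry = 0.


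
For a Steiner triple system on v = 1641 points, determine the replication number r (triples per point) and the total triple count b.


An STS(v) is a 2-(v, 3, 1) BIBD: block size k = 3, λ = 1.
Replication: r(k − 1) = λ(v − 1) ⇒ r·2 = 1641 − 1 = 1640 ⇒ r = 820.
Block count: bk = vr ⇒ b·3 = 1641·820 = 1345620 ⇒ b = 448540.

r = 820, b = 448540.


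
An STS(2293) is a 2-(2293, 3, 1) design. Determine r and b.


An STS(v) is a 2-(v, 3, 1) BIBD: block size k = 3, λ = 1.
Replication: r(k − 1) = λ(v − 1) ⇒ r·2 = 2293 − 1 = 2292 ⇒ r = 1146.
Block count: b = v(v − 1)/6 = 2293·2292/6 = 5255556/6 = 875926.

r = 1146, b = 875926.


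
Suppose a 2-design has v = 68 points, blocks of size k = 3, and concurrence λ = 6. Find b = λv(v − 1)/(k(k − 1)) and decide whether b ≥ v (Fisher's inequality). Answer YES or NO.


r = λ(v − 1)/(k − 1) = 6·67/2 = 201.
b = vr/k = 68·201/3 = 4556.
Fisher's inequality: b ≥ v ⇔ 4556 ≥ 68? YES.

YES


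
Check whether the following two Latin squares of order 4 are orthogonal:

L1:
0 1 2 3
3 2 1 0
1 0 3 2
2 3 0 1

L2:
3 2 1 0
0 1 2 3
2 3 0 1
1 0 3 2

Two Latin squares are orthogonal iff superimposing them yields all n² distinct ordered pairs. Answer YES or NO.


Form the n² = 16 superimposed pairs (L1[i][j], L2[i][j]), row by row (rows and columns indexed from 0):
row 0: (0,3) (1,2) (2,1) (3,0)
row 1: (3,0) (2,1) (1,2) (0,3)
row 2: (1,2) (0,3) (3,0) (2,1)
row 3: (2,1) (3,0) (0,3) (1,2)
Orthogonality requires all 16 pairs distinct.
But the pair (3,0) repeats: cell (0,3) has L1 = 3, L2 = 0, and cell (1,0) has L1 = 3, L2 = 0.
A repeated pair means some other pair never occurs (only 4 distinct pairs out of 16), so the squares are not orthogonal.
Conclusion: NO.

NO


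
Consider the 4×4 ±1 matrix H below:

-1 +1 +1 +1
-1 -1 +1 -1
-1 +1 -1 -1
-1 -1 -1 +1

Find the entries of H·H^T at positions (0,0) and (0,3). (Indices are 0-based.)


Row 0 of H: [-1, 1, 1, 1].
Row 3 of H: [-1, -1, -1, 1].
(H·H^T)[0][0] = Σ_j H[0][j]·H[0][j] = (-1)² + (1)² + (1)² + (1)² = 1 + 1 + 1 + 1 = 4.
(H·H^T)[0][3] = Σ_j H[0][j]·H[3][j] = (-1)·(-1) + (1)·(-1) + (1)·(-1) + (1)·(1) = 1 + -1 + -1 + 1 = 0.
So rows 0 and 3 are orthogonal; the diagonal entry equals n = 4.

(0,0) entry = 4; (0,3) entry = 0.


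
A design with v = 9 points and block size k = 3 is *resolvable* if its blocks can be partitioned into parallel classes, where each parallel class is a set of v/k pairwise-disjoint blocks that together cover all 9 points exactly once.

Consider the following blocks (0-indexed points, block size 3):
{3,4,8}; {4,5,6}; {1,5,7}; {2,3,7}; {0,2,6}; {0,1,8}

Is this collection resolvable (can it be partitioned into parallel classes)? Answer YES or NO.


v = 9, block size k = 3, number of blocks = 6.
For resolvability, blocks must partition into parallel classes of size v/k = 3.
Total blocks must therefore be a multiple of 3: 6 = 3·2 + 0 ⇒ divisible ✓.
Greedy packing gives 2 candidate class(es). Each should be a full parallel class (size 3, covers all 9 points).
  Class 1 (3 blocks): {3,4,8}; {1,5,7}; {0,2,6}. Points covered: [0, 1, 2, 3, 4, 5, 6, 7, 8].
  Class 2 (3 blocks): {4,5,6}; {2,3,7}; {0,1,8}. Points covered: [0, 1, 2, 3, 4, 5, 6, 7, 8].
All classes full (size 3)? YES. All classes cover every point? YES.
Resolvable? YES.

YES


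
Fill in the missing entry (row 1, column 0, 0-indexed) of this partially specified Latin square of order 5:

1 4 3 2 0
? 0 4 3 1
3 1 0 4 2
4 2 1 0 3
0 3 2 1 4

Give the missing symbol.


Row 1 contains symbols [0, 1, 3, 4] — missing [2].
Column 0 contains symbols [0, 1, 3, 4] — missing [2].
The missing symbol must appear in both missing sets; intersection = [2].
Therefore the hidden value is 2.

Missing value = 2.


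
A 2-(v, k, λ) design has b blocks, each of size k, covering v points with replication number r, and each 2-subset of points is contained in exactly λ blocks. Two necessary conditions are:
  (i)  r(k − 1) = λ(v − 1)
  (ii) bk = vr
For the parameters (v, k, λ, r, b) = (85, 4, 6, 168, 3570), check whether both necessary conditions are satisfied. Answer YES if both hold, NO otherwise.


Condition (i): r(k − 1) = 168·3 = 504; λ(v − 1) = 6·84 = 504. Match? YES.
Condition (ii): bk = 3570·4 = 14280; vr = 85·168 = 14280. Match? YES.
Both conditions hold? YES.

YES


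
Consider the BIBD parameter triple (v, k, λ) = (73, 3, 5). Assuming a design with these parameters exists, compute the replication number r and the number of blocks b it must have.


Any 2-(v, k, λ) BIBD satisfies two necessary conditions:
  (i)  Each point sits in r blocks, and counting incidences through any fixed point gives r(k − 1) = λ(v − 1), so r = λ(v − 1)/(k − 1).
  (ii) Total incidences bk = vr, so b = vr/k.
Step 1: r = λ(v − 1)/(k − 1) = 5·(73 − 1)/(3 − 1) = 5·72/2 = 360/2 = 180.
Step 2: b = vr/k = 73·180/3 = 13140/3 = 4380.
Check integrality: r = 180 ∈ Z ✓, b = 4380 ∈ Z ✓.
(These identities are necessary conditions: they determine r and b for any design with these parameters, but do not by themselves prove that one exists.)

r = 180, b = 4380.


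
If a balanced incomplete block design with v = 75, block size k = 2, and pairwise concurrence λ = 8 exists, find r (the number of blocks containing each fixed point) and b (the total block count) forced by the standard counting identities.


Any 2-(v, k, λ) BIBD satisfies two necessary conditions:
  (i)  Each point sits in r blocks, and counting incidences through any fixed point gives r(k − 1) = λ(v − 1), so r = λ(v − 1)/(k − 1).
  (ii) Total incidences bk = vr, so b = vr/k.
Step 1: r = λ(v − 1)/(k − 1) = 8·(75 − 1)/(2 − 1) = 8·74/1 = 592/1 = 592.
Step 2: b = vr/k = 75·592/2 = 44400/2 = 22200.
Check integrality: r = 592 ∈ Z ✓, b = 22200 ∈ Z ✓.
(These identities are necessary conditions: they determine r and b for any design with these parameters, but do not by themselves prove that one exists.)

r = 592, b = 22200.


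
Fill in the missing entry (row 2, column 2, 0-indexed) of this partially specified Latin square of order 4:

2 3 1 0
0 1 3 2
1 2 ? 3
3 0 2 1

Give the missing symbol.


Row 2 contains symbols [1, 2, 3] — missing [0].
Column 2 contains symbols [1, 2, 3] — missing [0].
The missing symbol must appear in both missing sets; intersection = [0].
Therefore the hidden value is 0.

Missing value = 0.


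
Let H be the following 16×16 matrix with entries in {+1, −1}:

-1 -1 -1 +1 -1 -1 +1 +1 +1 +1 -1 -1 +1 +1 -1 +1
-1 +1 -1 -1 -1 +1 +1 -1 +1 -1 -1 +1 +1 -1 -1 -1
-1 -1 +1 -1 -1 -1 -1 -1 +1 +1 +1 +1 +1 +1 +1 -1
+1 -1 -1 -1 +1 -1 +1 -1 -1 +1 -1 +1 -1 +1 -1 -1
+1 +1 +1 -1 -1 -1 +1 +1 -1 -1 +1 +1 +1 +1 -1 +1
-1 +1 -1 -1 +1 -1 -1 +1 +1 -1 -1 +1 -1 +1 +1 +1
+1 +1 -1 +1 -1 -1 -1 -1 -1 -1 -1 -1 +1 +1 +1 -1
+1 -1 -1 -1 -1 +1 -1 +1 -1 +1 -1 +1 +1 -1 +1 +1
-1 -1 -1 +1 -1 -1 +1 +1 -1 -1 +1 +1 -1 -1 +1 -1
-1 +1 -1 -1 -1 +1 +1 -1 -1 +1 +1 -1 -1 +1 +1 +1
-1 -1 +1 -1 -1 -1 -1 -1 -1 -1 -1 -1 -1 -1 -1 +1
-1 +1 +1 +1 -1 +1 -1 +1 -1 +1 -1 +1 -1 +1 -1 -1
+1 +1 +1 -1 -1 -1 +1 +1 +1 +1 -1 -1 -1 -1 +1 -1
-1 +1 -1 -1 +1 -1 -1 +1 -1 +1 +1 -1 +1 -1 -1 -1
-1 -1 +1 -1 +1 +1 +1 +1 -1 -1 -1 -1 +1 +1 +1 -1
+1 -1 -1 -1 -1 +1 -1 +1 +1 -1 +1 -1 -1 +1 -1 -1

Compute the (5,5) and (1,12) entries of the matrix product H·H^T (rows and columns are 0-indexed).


Row 1 of H: [-1, 1, -1, -1, -1, 1, 1, -1, 1, -1, -1, 1, 1, -1, -1, -1].
Row 5 of H: [-1, 1, -1, -1, 1, -1, -1, 1, 1, -1, -1, 1, -1, 1, 1, 1].
Row 12 of H: [1, 1, 1, -1, -1, -1, 1, 1, 1, 1, -1, -1, -1, -1, 1, -1].
(H·H^T)[5][5] = Σ_j H[5][j]·H[5][j] = (-1)² + (1)² + (-1)² + (-1)² + (1)² + (-1)² + (-1)² + (1)² + (1)² + (-1)² + (-1)² + (1)² + (-1)² + (1)² + (1)² + (1)² = 1 + 1 + 1 + 1 + 1 + 1 + 1 + 1 + 1 + 1 + 1 + 1 + 1 + 1 + 1 + 1 = 16.
(H·H^T)[1][12] = Σ_j H[1][j]·H[12][j] = (-1)·(1) + (1)·(1) + (-1)·(1) + (-1)·(-1) + (-1)·(-1) + (1)·(-1) + (1)·(1) + (-1)·(1) + (1)·(1) + (-1)·(1) + (-1)·(-1) + (1)·(-1) + (1)·(-1) + (-1)·(-1) + (-1)·(1) + (-1)·(-1) = -1 + 1 + -1 + 1 + 1 + -1 + 1 + -1 + 1 + -1 + 1 + -1 + -1 + 1 + -1 + 1 = 0.
So rows 1 and 12 are orthogonal; the diagonal entry equals n = 16.

(5,5) entry = 16; (1,12) entry = 0.


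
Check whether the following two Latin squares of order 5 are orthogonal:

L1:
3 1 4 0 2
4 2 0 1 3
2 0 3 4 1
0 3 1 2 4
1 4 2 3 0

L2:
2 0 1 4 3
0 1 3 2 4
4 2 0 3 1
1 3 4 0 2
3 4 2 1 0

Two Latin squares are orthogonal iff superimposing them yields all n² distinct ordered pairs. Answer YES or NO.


Form the n² = 25 superimposed pairs (L1[i][j], L2[i][j]), row by row (rows and columns indexed from 0):
row 0: (3,2) (1,0) (4,1) (0,4) (2,3)
row 1: (4,0) (2,1) (0,3) (1,2) (3,4)
row 2: (2,4) (0,2) (3,0) (4,3) (1,1)
row 3: (0,1) (3,3) (1,4) (2,0) (4,2)
row 4: (1,3) (4,4) (2,2) (3,1) (0,0)
Orthogonality requires all 25 pairs distinct.
Check by first coordinate: for each symbol s of L1, list the L2 entries in the n cells where L1 = s; they must all differ.
  L1 = 0: L2 entries (in reading order) 4, 3, 2, 1, 0 — all 5 distinct ✓
  L1 = 1: L2 entries (in reading order) 0, 2, 1, 4, 3 — all 5 distinct ✓
  L1 = 2: L2 entries (in reading order) 3, 1, 4, 0, 2 — all 5 distinct ✓
  L1 = 3: L2 entries (in reading order) 2, 4, 0, 3, 1 — all 5 distinct ✓
  L1 = 4: L2 entries (in reading order) 1, 0, 3, 2, 4 — all 5 distinct ✓
Every symbol of L1 meets every symbol of L2 exactly once, so all 25 pairs are distinct (25 of 25).
Conclusion: YES.

YES


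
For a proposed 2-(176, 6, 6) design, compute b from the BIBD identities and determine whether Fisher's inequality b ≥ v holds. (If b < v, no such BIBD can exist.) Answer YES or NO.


b = λv(v − 1)/(k(k − 1)) = 6·176·175/(6·5) = 184800/30 = 6160.
Compare with v = 176: b ≥ v, so Fisher's inequality holds.

YES


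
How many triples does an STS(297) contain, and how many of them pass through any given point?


An STS(v) is a 2-(v, 3, 1) BIBD: block size k = 3, λ = 1.
Replication: r(k − 1) = λ(v − 1) ⇒ r·2 = 297 − 1 = 296 ⇒ r = 148.
Block count: bk = vr ⇒ b·3 = 297·148 = 43956 ⇒ b = 14652.

r = 148, b = 14652.


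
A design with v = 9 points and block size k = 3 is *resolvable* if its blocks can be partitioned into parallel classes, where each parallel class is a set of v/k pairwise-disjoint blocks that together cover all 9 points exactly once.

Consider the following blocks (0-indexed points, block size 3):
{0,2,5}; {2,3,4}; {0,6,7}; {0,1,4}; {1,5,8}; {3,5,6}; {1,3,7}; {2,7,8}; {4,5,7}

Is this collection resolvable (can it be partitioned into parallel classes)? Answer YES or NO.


v = 9, block size k = 3, number of blocks = 9.
For resolvability, blocks must partition into parallel classes of size v/k = 3.
Total blocks must therefore be a multiple of 3: 9 = 3·3 + 0 ⇒ divisible ✓.
Consider block {0,2,5}. The only other block(s) in the collection disjoint from it are {1,3,7} — just 1 block(s). Any parallel class containing {0,2,5} would need 2 other blocks each disjoint from it, so no parallel class of size 3 can contain {0,2,5}.
Since every block must belong to some parallel class in a resolution, the collection cannot be partitioned into parallel classes.
Resolvable? NO.

NO
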